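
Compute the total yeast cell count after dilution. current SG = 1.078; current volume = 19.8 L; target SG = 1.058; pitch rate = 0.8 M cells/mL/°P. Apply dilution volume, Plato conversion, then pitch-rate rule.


V_w = V·((SG_c−1)/(SG_t−1)−1);  °P = 259 − 259/SG_t;  cells = rate·(V+V_w)·°P
V_w = 19.8·((1.078−1)/(1.058−1)−1) = 6.8276
V_final = 19.8 + 6.8276 = 26.6276
°P = 259 − 259/1.058 = 14.1985
cells = 0.8·26.6276·14.1985

302.4572 billion cells


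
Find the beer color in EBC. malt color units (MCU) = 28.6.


SRM = 1.4922·MCU^0.6859;  EBC = SRM·1.97
SRM = 1.4922·28.6^0.6859 = 14.8850
EBC = 14.8850·1.97

29.3234 EBC


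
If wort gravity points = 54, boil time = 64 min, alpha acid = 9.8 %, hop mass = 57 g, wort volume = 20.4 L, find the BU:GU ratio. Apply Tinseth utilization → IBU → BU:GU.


U = 1.65·0.000125^(GP/1000)·(1−e^(−0.04t))/4.15;  IBU = (α/100)·m·U·1000/V;  BU:GU = IBU/GP
U = 1.65·0.000125^(54/1000)·(1−e^(−0.04·64))/4.15 = 0.2258
IBU = (9.8/100)·57·0.2258·1000/20.4 = 61.8298
BU:GU = 61.8298/54

1.1450


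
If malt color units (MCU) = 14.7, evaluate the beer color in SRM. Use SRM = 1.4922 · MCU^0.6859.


SRM = 1.4922 · 14.7^0.6859

9.4295 SRM


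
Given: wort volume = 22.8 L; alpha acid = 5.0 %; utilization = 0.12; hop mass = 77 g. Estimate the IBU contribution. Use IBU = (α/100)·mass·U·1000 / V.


IBU = (5.0/100)·77·0.12·1000 / 22.8

20.2632 IBU


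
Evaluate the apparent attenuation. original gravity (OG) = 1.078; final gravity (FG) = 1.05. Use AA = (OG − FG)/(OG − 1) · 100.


AA = (1.078 − 1.05)/(1.078 − 1) · 100

35.8974 %


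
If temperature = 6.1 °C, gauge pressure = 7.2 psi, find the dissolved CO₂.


vols = (P + 14.695)·(0.01821 + 0.09011·e^(−0.04·T))
vols = (7.2 + 14.695)·(0.01821 + 0.09011·e^(−0.04·6.1))

1.9445 volumes


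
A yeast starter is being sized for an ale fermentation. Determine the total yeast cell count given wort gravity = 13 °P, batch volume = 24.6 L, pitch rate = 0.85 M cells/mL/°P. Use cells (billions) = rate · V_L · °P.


cells = 0.85 · 24.6 · 13

271.8300 billion cells


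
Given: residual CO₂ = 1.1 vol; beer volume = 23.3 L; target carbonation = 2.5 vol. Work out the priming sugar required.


sugar = (target − residual)·4.0·V
sugar = (2.5 − 1.1)·4.0·23.3

130.4800 g


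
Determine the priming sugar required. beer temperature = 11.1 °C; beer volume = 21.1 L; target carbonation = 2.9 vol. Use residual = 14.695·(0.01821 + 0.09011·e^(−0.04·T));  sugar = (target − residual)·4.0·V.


residual = 14.695·(0.01821 + 0.09011·e^(−0.04·11.1)) = 1.1170
sugar = (2.9 − 1.1170)·4.0·21.1

150.4850 g


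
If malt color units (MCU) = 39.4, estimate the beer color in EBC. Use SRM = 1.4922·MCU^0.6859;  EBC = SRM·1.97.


SRM = 1.4922·39.4^0.6859 = 18.5429
EBC = 18.5429·1.97

36.5295 EBC


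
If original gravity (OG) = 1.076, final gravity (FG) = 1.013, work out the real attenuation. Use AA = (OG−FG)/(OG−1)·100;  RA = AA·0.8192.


AA = (1.076 − 1.013)/(1.076 − 1)·100 = 82.8947
RA = 82.8947·0.8192

67.9074 %


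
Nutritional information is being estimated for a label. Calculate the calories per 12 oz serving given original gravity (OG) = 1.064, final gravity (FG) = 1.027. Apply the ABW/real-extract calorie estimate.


ABW = (OG−FG)·131.25·0.79/FG;  °P = 259 − 259/SG (for OG→OE and FG→AE);  RE = 0.1808·OE + 0.8192·AE;  Cal = (6.9·ABW + 4·(RE−0.1))·FG·3.55
ABW = (1.064 − 1.027)·131.25·0.79/1.027 = 3.7356
OE = 259 − 259/1.064 = 15.5789 °P
AE = 259 − 259/1.027 = 6.8092 °P
RE = 0.1808·15.5789 + 0.8192·6.8092 = 8.3947 °P
Cal = (6.9·3.7356 + 4·(8.3947−0.1))·1.027·3.55

214.9389 kcal


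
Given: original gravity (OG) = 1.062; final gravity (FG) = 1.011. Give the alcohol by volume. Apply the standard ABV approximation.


ABV = (OG − FG) · 131.25
ABV = (1.062 − 1.011) · 131.25

6.6938 % ABV


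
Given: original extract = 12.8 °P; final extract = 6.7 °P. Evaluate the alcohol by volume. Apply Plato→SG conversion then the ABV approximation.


SG = 259/(259 − P);  ABV = (OG − FG)·131.25
OG = 259/(259 − 12.8) = 1.0520
FG = 259/(259 − 6.7) = 1.0266
ABV = (1.0520 − 1.0266)·131.25

3.3383 % ABV


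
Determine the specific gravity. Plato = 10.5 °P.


SG = 259/(259 − P)
SG = 259/(259 − 10.5)

1.0423


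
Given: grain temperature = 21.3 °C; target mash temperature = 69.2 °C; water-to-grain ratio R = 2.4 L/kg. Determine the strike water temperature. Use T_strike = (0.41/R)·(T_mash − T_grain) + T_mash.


T_strike = (0.41/2.4)·(69.2 − 21.3) + 69.2

77.3829 °C


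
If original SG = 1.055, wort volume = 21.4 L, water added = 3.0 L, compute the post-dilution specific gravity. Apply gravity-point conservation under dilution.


SG_new = 1 + (SG_old − 1)·V_old/(V_old + V_water)
pts = (1.055 − 1)·1000·21.4/(21.4 + 3.0) = 48.2377
SG_new = 1 + 48.2377/1000

1.0482


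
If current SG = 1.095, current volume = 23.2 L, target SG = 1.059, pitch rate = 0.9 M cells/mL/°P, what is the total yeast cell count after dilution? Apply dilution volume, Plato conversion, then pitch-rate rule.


V_w = V·((SG_c−1)/(SG_t−1)−1);  °P = 259 − 259/SG_t;  cells = rate·(V+V_w)·°P
V_w = 23.2·((1.095−1)/(1.059−1)−1) = 14.1559
V_final = 23.2 + 14.1559 = 37.3559
°P = 259 − 259/1.059 = 14.4297
cells = 0.9·37.3559·14.4297

485.1297 billion cells


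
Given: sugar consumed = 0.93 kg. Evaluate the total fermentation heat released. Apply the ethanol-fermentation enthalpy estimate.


Q = m_sugar · 590 kJ/kg
Q = 0.93 · 590

548.7000 kJ


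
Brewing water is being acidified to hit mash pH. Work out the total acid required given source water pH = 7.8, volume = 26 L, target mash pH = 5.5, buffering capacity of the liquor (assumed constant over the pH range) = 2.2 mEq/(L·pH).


acid = buffering capacity · (pH_source − pH_target) · V
acid = 2.2 · (7.8 − 5.5) · 26

131.5600 mEq


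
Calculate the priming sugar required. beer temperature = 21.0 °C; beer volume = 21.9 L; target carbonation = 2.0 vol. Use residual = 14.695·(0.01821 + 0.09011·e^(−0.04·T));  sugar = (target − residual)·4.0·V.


residual = 14.695·(0.01821 + 0.09011·e^(−0.04·21.0)) = 0.8393
sugar = (2.0 − 0.8393)·4.0·21.9

101.6815 g


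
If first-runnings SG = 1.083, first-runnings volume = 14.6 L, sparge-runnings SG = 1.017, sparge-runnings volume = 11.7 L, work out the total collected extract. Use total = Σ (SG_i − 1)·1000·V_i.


first = (1.083 − 1)·1000·14.6 = 1211.8000
sparge = (1.017 − 1)·1000·11.7 = 198.9000
total = 1211.8000 + 198.9000

1410.7000 gravity·L


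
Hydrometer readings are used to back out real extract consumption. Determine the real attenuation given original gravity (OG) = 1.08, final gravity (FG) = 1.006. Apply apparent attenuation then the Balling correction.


AA = (OG−FG)/(OG−1)·100;  RA = AA·0.8192
AA = (1.08 − 1.006)/(1.08 − 1)·100 = 92.5000
RA = 92.5000·0.8192

75.7760 %


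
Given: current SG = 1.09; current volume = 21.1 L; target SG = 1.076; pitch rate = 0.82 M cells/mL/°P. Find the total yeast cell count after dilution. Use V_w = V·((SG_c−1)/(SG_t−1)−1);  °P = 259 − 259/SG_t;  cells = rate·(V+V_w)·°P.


V_w = 21.1·((1.09−1)/(1.076−1)−1) = 3.8868
V_final = 21.1 + 3.8868 = 24.9868
°P = 259 − 259/1.076 = 18.2937
cells = 0.82·24.9868·18.2937

374.8231 billion cells


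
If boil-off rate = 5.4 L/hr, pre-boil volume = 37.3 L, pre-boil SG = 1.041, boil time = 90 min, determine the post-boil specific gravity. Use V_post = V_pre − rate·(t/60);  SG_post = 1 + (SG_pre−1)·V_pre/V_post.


V_post = 37.3 − 5.4·(90/60) = 29.2000
SG_post = 1 + (1.041 − 1)·37.3/29.2000

1.0524


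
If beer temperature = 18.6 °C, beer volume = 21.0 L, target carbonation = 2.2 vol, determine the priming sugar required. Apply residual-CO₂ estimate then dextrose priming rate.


residual = 14.695·(0.01821 + 0.09011·e^(−0.04·T));  sugar = (target − residual)·4.0·V
residual = 14.695·(0.01821 + 0.09011·e^(−0.04·18.6)) = 0.8969
sugar = (2.2 − 0.8969)·4.0·21.0

109.4644 g


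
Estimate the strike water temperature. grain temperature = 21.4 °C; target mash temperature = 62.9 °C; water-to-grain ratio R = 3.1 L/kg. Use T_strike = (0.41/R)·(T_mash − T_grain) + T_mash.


T_strike = (0.41/3.1)·(62.9 − 21.4) + 62.9

68.3887 °C


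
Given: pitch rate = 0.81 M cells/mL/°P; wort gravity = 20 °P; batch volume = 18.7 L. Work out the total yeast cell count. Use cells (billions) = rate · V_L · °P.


cells = 0.81 · 18.7 · 20

302.9400 billion cells


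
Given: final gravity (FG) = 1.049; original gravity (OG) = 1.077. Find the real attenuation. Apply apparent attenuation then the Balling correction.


AA = (OG−FG)/(OG−1)·100;  RA = AA·0.8192
AA = (1.077 − 1.049)/(1.077 − 1)·100 = 36.3636
RA = 36.3636·0.8192

29.7891 %


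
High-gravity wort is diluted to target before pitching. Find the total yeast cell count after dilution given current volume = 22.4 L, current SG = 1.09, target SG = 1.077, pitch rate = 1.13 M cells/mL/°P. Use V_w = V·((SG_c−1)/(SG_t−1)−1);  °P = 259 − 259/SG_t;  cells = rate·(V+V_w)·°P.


V_w = 22.4·((1.09−1)/(1.077−1)−1) = 3.7818
V_final = 22.4 + 3.7818 = 26.1818
°P = 259 − 259/1.077 = 18.5172
cells = 1.13·26.1818·18.5172

547.8391 billion cells


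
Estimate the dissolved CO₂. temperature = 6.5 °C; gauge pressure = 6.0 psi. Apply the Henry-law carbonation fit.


vols = (P + 14.695)·(0.01821 + 0.09011·e^(−0.04·T))
vols = (6.0 + 14.695)·(0.01821 + 0.09011·e^(−0.04·6.5))

1.8147 volumes


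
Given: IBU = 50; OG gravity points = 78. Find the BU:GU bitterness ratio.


BU:GU = IBU / OG_points
BU:GU = 50 / 78

0.6410


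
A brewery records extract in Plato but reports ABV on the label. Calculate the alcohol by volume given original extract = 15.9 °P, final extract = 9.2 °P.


SG = 259/(259 − P);  ABV = (OG − FG)·131.25
OG = 259/(259 − 15.9) = 1.0654
FG = 259/(259 − 9.2) = 1.0368
ABV = (1.0654 − 1.0368)·131.25

3.7506 % ABV


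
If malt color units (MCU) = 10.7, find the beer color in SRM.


SRM = 1.4922 · MCU^0.6859
SRM = 1.4922 · 10.7^0.6859

7.5837 SRM


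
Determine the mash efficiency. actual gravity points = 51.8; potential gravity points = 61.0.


efficiency = actual / potential × 100
efficiency = 51.8 / 61.0 × 100

84.9180 %


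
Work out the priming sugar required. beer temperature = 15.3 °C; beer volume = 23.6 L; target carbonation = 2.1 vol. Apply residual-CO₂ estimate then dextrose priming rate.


residual = 14.695·(0.01821 + 0.09011·e^(−0.04·T));  sugar = (target − residual)·4.0·V
residual = 14.695·(0.01821 + 0.09011·e^(−0.04·15.3)) = 0.9856
sugar = (2.1 − 0.9856)·4.0·23.6

105.1951 g


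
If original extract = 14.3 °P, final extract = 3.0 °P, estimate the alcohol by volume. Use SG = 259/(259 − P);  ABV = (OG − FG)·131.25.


OG = 259/(259 − 14.3) = 1.0584
FG = 259/(259 − 3.0) = 1.0117
ABV = (1.0584 − 1.0117)·131.25

6.1320 % ABV


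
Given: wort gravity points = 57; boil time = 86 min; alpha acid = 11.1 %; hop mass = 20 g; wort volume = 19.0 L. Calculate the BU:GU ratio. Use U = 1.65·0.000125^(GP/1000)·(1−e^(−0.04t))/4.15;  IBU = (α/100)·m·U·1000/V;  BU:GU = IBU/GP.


U = 1.65·0.000125^(57/1000)·(1−e^(−0.04·86))/4.15 = 0.2306
IBU = (11.1/100)·20·0.2306·1000/19.0 = 26.9405
BU:GU = 26.9405/57

0.4726


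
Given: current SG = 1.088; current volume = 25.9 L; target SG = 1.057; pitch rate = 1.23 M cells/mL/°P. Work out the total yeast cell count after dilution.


V_w = V·((SG_c−1)/(SG_t−1)−1);  °P = 259 − 259/SG_t;  cells = rate·(V+V_w)·°P
V_w = 25.9·((1.088−1)/(1.057−1)−1) = 14.0860
V_final = 25.9 + 14.0860 = 39.9860
°P = 259 − 259/1.057 = 13.9669
cells = 1.23·39.9860·13.9669

686.9297 billion cells


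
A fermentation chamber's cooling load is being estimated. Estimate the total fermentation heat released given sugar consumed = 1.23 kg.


Q = m_sugar · 590 kJ/kg
Q = 1.23 · 590

725.7000 kJ


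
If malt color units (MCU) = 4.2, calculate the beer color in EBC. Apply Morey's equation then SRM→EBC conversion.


SRM = 1.4922·MCU^0.6859;  EBC = SRM·1.97
SRM = 1.4922·4.2^0.6859 = 3.9931
EBC = 3.9931·1.97

7.8665 EBC


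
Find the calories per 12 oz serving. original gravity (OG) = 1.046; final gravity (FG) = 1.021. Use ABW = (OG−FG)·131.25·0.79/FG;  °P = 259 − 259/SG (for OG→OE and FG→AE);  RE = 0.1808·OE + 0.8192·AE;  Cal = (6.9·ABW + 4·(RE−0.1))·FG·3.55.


ABW = (1.046 − 1.021)·131.25·0.79/1.021 = 2.5389
OE = 259 − 259/1.046 = 11.3901 °P
AE = 259 − 259/1.021 = 5.3271 °P
RE = 0.1808·11.3901 + 0.8192·5.3271 = 6.4233 °P
Cal = (6.9·2.5389 + 4·(6.4233−0.1))·1.021·3.55

155.1722 kcal


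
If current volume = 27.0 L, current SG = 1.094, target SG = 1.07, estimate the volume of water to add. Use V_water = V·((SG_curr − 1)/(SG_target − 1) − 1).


V_water = 27.0·((1.094 − 1)/(1.07 − 1) − 1)

9.2571 L


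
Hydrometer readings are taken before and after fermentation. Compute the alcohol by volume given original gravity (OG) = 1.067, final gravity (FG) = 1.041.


ABV = (OG − FG) · 131.25
ABV = (1.067 − 1.041) · 131.25

3.4125 % ABV


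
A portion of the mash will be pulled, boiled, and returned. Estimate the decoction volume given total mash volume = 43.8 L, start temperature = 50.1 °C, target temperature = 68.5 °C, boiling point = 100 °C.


V_dec = V_total·(T_target − T_start)/(T_boil − T_start)
V_dec = 43.8·(68.5 − 50.1)/(100 − 50.1)

16.1507 L


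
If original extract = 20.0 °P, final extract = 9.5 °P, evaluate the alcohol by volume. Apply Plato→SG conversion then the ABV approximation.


SG = 259/(259 − P);  ABV = (OG − FG)·131.25
OG = 259/(259 − 20.0) = 1.0837
FG = 259/(259 − 9.5) = 1.0381
ABV = (1.0837 − 1.0381)·131.25

5.9858 % ABV


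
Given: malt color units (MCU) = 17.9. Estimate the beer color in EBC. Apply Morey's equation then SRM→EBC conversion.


SRM = 1.4922·MCU^0.6859;  EBC = SRM·1.97
SRM = 1.4922·17.9^0.6859 = 10.7934
EBC = 10.7934·1.97

21.2630 EBC


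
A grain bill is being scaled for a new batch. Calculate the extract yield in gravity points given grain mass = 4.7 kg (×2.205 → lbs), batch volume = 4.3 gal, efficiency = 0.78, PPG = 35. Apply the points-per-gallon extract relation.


points = lbs × PPG × eff / vol
lbs = 4.7 × 2.205 = 10.3635
points = 10.3635 × 35 × 0.78 / 4.3

65.7962 points


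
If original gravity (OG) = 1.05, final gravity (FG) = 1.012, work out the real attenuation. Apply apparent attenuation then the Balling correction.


AA = (OG−FG)/(OG−1)·100;  RA = AA·0.8192
AA = (1.05 − 1.012)/(1.05 − 1)·100 = 76.0000
RA = 76.0000·0.8192

62.2592 %


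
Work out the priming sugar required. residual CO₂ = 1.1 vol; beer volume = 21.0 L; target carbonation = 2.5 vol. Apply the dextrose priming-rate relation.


sugar = (target − residual)·4.0·V
sugar = (2.5 − 1.1)·4.0·21.0

117.6000 g


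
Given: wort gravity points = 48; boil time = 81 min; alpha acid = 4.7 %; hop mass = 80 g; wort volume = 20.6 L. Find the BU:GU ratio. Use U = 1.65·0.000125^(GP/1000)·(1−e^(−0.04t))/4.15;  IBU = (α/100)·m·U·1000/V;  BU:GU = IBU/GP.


U = 1.65·0.000125^(48/1000)·(1−e^(−0.04·81))/4.15 = 0.2482
IBU = (4.7/100)·80·0.2482·1000/20.6 = 45.2958
BU:GU = 45.2958/48

0.9437


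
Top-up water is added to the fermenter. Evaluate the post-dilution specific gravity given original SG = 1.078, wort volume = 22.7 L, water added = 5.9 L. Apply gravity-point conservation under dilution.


SG_new = 1 + (SG_old − 1)·V_old/(V_old + V_water)
pts = (1.078 − 1)·1000·22.7/(22.7 + 5.9) = 61.9091
SG_new = 1 + 61.9091/1000

1.0619


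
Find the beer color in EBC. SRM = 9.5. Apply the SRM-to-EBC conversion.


EBC = SRM · 1.97
EBC = 9.5 · 1.97

18.7150 EBC


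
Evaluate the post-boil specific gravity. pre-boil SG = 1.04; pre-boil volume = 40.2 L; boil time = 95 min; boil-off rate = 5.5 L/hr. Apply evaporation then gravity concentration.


V_post = V_pre − rate·(t/60);  SG_post = 1 + (SG_pre−1)·V_pre/V_post
V_post = 40.2 − 5.5·(95/60) = 31.4917
SG_post = 1 + (1.04 − 1)·40.2/31.4917

1.0511


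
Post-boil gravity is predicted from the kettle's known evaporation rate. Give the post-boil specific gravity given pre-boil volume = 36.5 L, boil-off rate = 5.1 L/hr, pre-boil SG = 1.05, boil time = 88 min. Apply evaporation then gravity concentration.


V_post = V_pre − rate·(t/60);  SG_post = 1 + (SG_pre−1)·V_pre/V_post
V_post = 36.5 − 5.1·(88/60) = 29.0200
SG_post = 1 + (1.05 − 1)·36.5/29.0200

1.0629


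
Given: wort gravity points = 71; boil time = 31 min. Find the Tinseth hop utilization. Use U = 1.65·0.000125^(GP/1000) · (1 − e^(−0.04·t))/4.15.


bigness = 1.65·0.000125^(71/1000) = 0.8717
boil_factor = (1 − e^(−0.04·31))/4.15 = 0.1712
U = 0.8717 · 0.1712

0.1493


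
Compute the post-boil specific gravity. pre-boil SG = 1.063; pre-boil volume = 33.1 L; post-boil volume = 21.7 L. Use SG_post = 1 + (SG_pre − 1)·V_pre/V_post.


pts_pre = (1.063 − 1)·1000 = 63.0000
pts_post = 63.0000·33.1/21.7 = 96.0968
SG_post = 1 + 96.0968/1000

1.0961


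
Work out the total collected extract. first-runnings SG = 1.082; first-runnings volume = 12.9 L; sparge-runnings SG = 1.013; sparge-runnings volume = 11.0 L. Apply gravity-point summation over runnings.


total = Σ (SG_i − 1)·1000·V_i
first = (1.082 − 1)·1000·12.9 = 1057.8000
sparge = (1.013 − 1)·1000·11.0 = 143.0000
total = 1057.8000 + 143.0000

1200.8000 gravity·L


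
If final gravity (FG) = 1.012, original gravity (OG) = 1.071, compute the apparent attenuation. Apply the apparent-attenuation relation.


AA = (OG − FG)/(OG − 1) · 100
AA = (1.071 − 1.012)/(1.071 − 1) · 100

83.0986 %


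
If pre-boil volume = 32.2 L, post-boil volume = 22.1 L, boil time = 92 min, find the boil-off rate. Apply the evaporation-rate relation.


rate = (V_pre − V_post) / (t_min/60)
rate = (32.2 − 22.1) / (92/60)

6.5870 L/hr


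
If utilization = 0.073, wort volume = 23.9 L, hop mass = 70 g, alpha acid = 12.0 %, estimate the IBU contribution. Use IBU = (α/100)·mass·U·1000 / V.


IBU = (12.0/100)·70·0.073·1000 / 23.9

25.6569 IBU


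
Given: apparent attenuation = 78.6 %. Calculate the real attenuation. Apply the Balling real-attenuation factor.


RA = AA · 0.8192
RA = 78.6 · 0.8192

64.3891 %


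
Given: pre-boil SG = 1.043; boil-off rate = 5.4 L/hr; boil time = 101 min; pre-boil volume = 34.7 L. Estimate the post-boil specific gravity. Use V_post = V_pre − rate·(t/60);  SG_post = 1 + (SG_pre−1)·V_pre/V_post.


V_post = 34.7 − 5.4·(101/60) = 25.6100
SG_post = 1 + (1.043 − 1)·34.7/25.6100

1.0583


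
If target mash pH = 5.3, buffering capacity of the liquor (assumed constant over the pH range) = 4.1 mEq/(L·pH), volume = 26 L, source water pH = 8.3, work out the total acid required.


acid = buffering capacity · (pH_source − pH_target) · V
acid = 4.1 · (8.3 − 5.3) · 26

319.8000 mEq


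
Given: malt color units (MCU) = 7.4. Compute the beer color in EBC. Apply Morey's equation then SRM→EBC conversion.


SRM = 1.4922·MCU^0.6859;  EBC = SRM·1.97
SRM = 1.4922·7.4^0.6859 = 5.8889
EBC = 5.8889·1.97

11.6011 EBC


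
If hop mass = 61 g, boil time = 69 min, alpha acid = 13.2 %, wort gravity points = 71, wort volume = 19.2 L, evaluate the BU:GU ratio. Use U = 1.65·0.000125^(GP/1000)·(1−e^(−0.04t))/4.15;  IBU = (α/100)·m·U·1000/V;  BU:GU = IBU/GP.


U = 1.65·0.000125^(71/1000)·(1−e^(−0.04·69))/4.15 = 0.1968
IBU = (13.2/100)·61·0.1968·1000/19.2 = 82.5132
BU:GU = 82.5132/71

1.1622


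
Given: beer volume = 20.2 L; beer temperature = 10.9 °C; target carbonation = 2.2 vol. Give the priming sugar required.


residual = 14.695·(0.01821 + 0.09011·e^(−0.04·T));  sugar = (target − residual)·4.0·V
residual = 14.695·(0.01821 + 0.09011·e^(−0.04·10.9)) = 1.1238
sugar = (2.2 − 1.1238)·4.0·20.2

86.9549 g


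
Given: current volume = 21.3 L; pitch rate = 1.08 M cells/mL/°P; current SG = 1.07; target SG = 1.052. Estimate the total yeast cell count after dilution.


V_w = V·((SG_c−1)/(SG_t−1)−1);  °P = 259 − 259/SG_t;  cells = rate·(V+V_w)·°P
V_w = 21.3·((1.07−1)/(1.052−1)−1) = 7.3731
V_final = 21.3 + 7.3731 = 28.6731
°P = 259 − 259/1.052 = 12.8023
cells = 1.08·28.6731·12.8023

396.4473 billion cells


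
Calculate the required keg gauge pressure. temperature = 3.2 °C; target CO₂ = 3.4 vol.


psi = vols/(0.01821 + 0.09011·e^(−0.04·T)) − 14.695
psi = 3.4/(0.01821 + 0.09011·e^(−0.04·3.2)) − 14.695

20.1791 psi


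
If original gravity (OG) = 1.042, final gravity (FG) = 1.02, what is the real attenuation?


AA = (OG−FG)/(OG−1)·100;  RA = AA·0.8192
AA = (1.042 − 1.02)/(1.042 − 1)·100 = 52.3810
RA = 52.3810·0.8192

42.9105 %


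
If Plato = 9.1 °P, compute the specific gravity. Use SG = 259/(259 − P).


SG = 259/(259 − 9.1)

1.0364


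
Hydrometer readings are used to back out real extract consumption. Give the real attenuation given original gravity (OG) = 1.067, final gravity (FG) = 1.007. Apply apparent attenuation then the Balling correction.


AA = (OG−FG)/(OG−1)·100;  RA = AA·0.8192
AA = (1.067 − 1.007)/(1.067 − 1)·100 = 89.5522
RA = 89.5522·0.8192

73.3612 %


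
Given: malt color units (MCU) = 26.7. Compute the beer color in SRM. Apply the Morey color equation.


SRM = 1.4922 · MCU^0.6859
SRM = 1.4922 · 26.7^0.6859

14.1994 SRM


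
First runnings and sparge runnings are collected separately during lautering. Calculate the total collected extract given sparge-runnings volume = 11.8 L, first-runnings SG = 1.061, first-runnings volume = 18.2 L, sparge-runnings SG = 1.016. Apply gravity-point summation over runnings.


total = Σ (SG_i − 1)·1000·V_i
first = (1.061 − 1)·1000·18.2 = 1110.2000
sparge = (1.016 − 1)·1000·11.8 = 188.8000
total = 1110.2000 + 188.8000

1299.0000 gravity·L


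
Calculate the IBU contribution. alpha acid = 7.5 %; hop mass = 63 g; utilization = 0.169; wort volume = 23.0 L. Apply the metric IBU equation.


IBU = (α/100)·mass·U·1000 / V
IBU = (7.5/100)·63·0.169·1000 / 23.0

34.7185 IBU


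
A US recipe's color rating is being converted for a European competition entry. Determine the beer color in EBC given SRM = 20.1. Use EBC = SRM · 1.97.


EBC = 20.1 · 1.97

39.5970 EBC


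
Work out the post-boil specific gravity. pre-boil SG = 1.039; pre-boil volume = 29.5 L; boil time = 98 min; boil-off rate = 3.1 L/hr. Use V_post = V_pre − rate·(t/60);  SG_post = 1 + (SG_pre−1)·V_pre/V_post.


V_post = 29.5 − 3.1·(98/60) = 24.4367
SG_post = 1 + (1.039 − 1)·29.5/24.4367

1.0471


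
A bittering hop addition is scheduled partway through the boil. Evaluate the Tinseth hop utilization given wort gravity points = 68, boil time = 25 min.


U = 1.65·0.000125^(GP/1000) · (1 − e^(−0.04·t))/4.15
bigness = 1.65·0.000125^(68/1000) = 0.8955
boil_factor = (1 − e^(−0.04·25))/4.15 = 0.1523
U = 0.8955 · 0.1523

0.1364


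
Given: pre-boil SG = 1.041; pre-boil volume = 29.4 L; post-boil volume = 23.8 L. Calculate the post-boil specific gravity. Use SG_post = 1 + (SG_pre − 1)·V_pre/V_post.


pts_pre = (1.041 − 1)·1000 = 41.0000
pts_post = 41.0000·29.4/23.8 = 50.6471
SG_post = 1 + 50.6471/1000

1.0506


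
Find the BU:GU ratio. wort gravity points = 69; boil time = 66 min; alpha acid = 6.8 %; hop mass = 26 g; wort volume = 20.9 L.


U = 1.65·0.000125^(GP/1000)·(1−e^(−0.04t))/4.15;  IBU = (α/100)·m·U·1000/V;  BU:GU = IBU/GP
U = 1.65·0.000125^(69/1000)·(1−e^(−0.04·66))/4.15 = 0.1986
IBU = (6.8/100)·26·0.1986·1000/20.9 = 16.7999
BU:GU = 16.7999/69

0.2435


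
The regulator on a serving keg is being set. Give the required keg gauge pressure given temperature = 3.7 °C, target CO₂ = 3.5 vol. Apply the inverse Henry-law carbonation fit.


psi = vols/(0.01821 + 0.09011·e^(−0.04·T)) − 14.695
psi = 3.5/(0.01821 + 0.09011·e^(−0.04·3.7)) − 14.695

21.7923 psi


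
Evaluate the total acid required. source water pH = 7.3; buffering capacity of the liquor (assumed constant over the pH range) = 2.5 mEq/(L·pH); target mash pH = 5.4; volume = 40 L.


acid = buffering capacity · (pH_source − pH_target) · V
acid = 2.5 · (7.3 − 5.4) · 40

190.0000 mEq


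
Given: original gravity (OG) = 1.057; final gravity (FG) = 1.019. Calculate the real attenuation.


AA = (OG−FG)/(OG−1)·100;  RA = AA·0.8192
AA = (1.057 − 1.019)/(1.057 − 1)·100 = 66.6667
RA = 66.6667·0.8192

54.6133 %


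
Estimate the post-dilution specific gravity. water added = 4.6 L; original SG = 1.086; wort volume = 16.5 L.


SG_new = 1 + (SG_old − 1)·V_old/(V_old + V_water)
pts = (1.086 − 1)·1000·16.5/(16.5 + 4.6) = 67.2512
SG_new = 1 + 67.2512/1000

1.0673


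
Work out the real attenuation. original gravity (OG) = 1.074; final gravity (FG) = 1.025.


AA = (OG−FG)/(OG−1)·100;  RA = AA·0.8192
AA = (1.074 − 1.025)/(1.074 − 1)·100 = 66.2162
RA = 66.2162·0.8192

54.2443 %


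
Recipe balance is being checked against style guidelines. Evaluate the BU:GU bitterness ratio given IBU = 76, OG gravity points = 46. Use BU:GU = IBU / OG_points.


BU:GU = 76 / 46

1.6522


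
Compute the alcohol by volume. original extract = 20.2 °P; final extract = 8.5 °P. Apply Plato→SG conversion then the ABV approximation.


SG = 259/(259 − P);  ABV = (OG − FG)·131.25
OG = 259/(259 − 20.2) = 1.0846
FG = 259/(259 − 8.5) = 1.0339
ABV = (1.0846 − 1.0339)·131.25

6.6488 % ABV


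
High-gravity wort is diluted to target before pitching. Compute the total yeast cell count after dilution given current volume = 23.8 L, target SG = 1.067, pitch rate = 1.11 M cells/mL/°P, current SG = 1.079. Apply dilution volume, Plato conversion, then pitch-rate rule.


V_w = V·((SG_c−1)/(SG_t−1)−1);  °P = 259 − 259/SG_t;  cells = rate·(V+V_w)·°P
V_w = 23.8·((1.079−1)/(1.067−1)−1) = 4.2627
V_final = 23.8 + 4.2627 = 28.0627
°P = 259 − 259/1.067 = 16.2634
cells = 1.11·28.0627·16.2634

506.5967 billion cells


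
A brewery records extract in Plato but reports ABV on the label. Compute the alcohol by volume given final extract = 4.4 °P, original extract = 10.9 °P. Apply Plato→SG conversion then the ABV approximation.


SG = 259/(259 − P);  ABV = (OG − FG)·131.25
OG = 259/(259 − 10.9) = 1.0439
FG = 259/(259 − 4.4) = 1.0173
ABV = (1.0439 − 1.0173)·131.25

3.4981 % ABV


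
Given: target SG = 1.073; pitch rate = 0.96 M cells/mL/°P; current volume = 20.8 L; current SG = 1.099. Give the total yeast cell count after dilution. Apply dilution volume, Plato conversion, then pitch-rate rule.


V_w = V·((SG_c−1)/(SG_t−1)−1);  °P = 259 − 259/SG_t;  cells = rate·(V+V_w)·°P
V_w = 20.8·((1.099−1)/(1.073−1)−1) = 7.4082
V_final = 20.8 + 7.4082 = 28.2082
°P = 259 − 259/1.073 = 17.6207
cells = 0.96·28.2082·17.6207

477.1663 billion cells


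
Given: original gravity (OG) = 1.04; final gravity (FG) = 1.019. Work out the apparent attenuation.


AA = (OG − FG)/(OG − 1) · 100
AA = (1.04 − 1.019)/(1.04 − 1) · 100

52.5000 %


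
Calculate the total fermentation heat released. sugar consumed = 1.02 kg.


Q = m_sugar · 590 kJ/kg
Q = 1.02 · 590

601.8000 kJ


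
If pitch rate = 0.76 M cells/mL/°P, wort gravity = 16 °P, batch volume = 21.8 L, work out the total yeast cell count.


cells (billions) = rate · V_L · °P
cells = 0.76 · 21.8 · 16

265.0880 billion cells


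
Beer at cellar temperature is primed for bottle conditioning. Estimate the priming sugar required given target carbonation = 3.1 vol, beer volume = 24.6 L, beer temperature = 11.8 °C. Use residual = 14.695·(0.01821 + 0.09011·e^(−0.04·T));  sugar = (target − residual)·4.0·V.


residual = 14.695·(0.01821 + 0.09011·e^(−0.04·11.8)) = 1.0935
sugar = (3.1 − 1.0935)·4.0·24.6

197.4347 g


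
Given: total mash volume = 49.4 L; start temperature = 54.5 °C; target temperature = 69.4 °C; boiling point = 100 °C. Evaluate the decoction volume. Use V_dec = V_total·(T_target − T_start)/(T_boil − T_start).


V_dec = 49.4·(69.4 − 54.5)/(100 − 54.5)

16.1771 L


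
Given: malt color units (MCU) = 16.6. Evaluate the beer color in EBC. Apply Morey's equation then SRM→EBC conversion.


SRM = 1.4922·MCU^0.6859;  EBC = SRM·1.97
SRM = 1.4922·16.6^0.6859 = 10.2494
EBC = 10.2494·1.97

20.1914 EBC


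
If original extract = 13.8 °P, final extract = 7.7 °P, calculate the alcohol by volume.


SG = 259/(259 − P);  ABV = (OG − FG)·131.25
OG = 259/(259 − 13.8) = 1.0563
FG = 259/(259 − 7.7) = 1.0306
ABV = (1.0563 − 1.0306)·131.25

3.3652 % ABV


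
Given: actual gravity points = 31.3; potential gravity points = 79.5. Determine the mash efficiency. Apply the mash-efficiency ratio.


efficiency = actual / potential × 100
efficiency = 31.3 / 79.5 × 100

39.3711 %


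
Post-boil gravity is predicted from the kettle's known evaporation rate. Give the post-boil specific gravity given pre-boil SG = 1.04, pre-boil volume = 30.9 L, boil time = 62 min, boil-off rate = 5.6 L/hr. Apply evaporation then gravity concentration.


V_post = V_pre − rate·(t/60);  SG_post = 1 + (SG_pre−1)·V_pre/V_post
V_post = 30.9 − 5.6·(62/60) = 25.1133
SG_post = 1 + (1.04 − 1)·30.9/25.1133

1.0492


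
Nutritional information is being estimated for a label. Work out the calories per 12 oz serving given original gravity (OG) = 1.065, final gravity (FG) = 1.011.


ABW = (OG−FG)·131.25·0.79/FG;  °P = 259 − 259/SG (for OG→OE and FG→AE);  RE = 0.1808·OE + 0.8192·AE;  Cal = (6.9·ABW + 4·(RE−0.1))·FG·3.55
ABW = (1.065 − 1.011)·131.25·0.79/1.011 = 5.5382
OE = 259 − 259/1.065 = 15.8075 °P
AE = 259 − 259/1.011 = 2.8180 °P
RE = 0.1808·15.8075 + 0.8192·2.8180 = 5.1665 °P
Cal = (6.9·5.5382 + 4·(5.1665−0.1))·1.011·3.55

209.8863 kcal


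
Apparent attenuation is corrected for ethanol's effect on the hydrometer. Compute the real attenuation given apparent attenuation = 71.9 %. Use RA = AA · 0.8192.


RA = 71.9 · 0.8192

58.9005 %


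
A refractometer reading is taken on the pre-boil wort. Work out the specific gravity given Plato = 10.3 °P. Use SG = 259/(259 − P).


SG = 259/(259 − 10.3)

1.0414


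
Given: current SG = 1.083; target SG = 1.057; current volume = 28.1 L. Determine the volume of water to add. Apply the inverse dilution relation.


V_water = V·((SG_curr − 1)/(SG_target − 1) − 1)
V_water = 28.1·((1.083 − 1)/(1.057 − 1) − 1)

12.8175 L


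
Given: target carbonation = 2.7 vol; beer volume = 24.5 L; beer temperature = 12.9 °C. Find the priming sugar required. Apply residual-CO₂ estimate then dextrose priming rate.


residual = 14.695·(0.01821 + 0.09011·e^(−0.04·T));  sugar = (target − residual)·4.0·V
residual = 14.695·(0.01821 + 0.09011·e^(−0.04·12.9)) = 1.0580
sugar = (2.7 − 1.0580)·4.0·24.5

160.9165 g


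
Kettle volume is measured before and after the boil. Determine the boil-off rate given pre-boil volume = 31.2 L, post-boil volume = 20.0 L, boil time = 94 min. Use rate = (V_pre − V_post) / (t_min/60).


rate = (31.2 − 20.0) / (94/60)

7.1489 L/hr


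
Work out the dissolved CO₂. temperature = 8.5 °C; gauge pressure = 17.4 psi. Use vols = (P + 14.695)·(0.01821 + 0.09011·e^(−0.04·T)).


vols = (17.4 + 14.695)·(0.01821 + 0.09011·e^(−0.04·8.5))

2.6429 volumes


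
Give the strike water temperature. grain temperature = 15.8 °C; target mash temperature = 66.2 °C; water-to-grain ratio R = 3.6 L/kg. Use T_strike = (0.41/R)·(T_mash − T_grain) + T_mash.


T_strike = (0.41/3.6)·(66.2 − 15.8) + 66.2

71.9400 °C


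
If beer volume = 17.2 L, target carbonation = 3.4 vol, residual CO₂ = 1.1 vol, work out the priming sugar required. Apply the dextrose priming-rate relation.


sugar = (target − residual)·4.0·V
sugar = (3.4 − 1.1)·4.0·17.2

158.2400 g


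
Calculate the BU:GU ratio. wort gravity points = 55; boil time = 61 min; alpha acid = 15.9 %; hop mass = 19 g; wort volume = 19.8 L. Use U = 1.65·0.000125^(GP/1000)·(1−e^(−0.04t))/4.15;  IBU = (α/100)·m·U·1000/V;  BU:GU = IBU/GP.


U = 1.65·0.000125^(55/1000)·(1−e^(−0.04·61))/4.15 = 0.2214
IBU = (15.9/100)·19·0.2214·1000/19.8 = 33.7789
BU:GU = 33.7789/55

0.6142


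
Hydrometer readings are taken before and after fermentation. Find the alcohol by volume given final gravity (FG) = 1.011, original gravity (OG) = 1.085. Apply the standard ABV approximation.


ABV = (OG − FG) · 131.25
ABV = (1.085 − 1.011) · 131.25

9.7125 % ABV


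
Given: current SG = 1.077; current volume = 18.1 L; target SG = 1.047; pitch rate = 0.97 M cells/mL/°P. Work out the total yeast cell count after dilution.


V_w = V·((SG_c−1)/(SG_t−1)−1);  °P = 259 − 259/SG_t;  cells = rate·(V+V_w)·°P
V_w = 18.1·((1.077−1)/(1.047−1)−1) = 11.5532
V_final = 18.1 + 11.5532 = 29.6532
°P = 259 − 259/1.047 = 11.6266
cells = 0.97·29.6532·11.6266

334.4214 billion cells


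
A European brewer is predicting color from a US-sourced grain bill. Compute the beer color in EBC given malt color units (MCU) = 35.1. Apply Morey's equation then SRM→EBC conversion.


SRM = 1.4922·MCU^0.6859;  EBC = SRM·1.97
SRM = 1.4922·35.1^0.6859 = 17.1298
EBC = 17.1298·1.97

33.7458 EBC


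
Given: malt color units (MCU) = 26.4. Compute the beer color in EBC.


SRM = 1.4922·MCU^0.6859;  EBC = SRM·1.97
SRM = 1.4922·26.4^0.6859 = 14.0898
EBC = 14.0898·1.97

27.7569 EBC


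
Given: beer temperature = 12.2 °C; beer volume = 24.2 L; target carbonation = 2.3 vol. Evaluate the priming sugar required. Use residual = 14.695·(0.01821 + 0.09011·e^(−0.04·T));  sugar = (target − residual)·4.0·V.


residual = 14.695·(0.01821 + 0.09011·e^(−0.04·12.2)) = 1.0804
sugar = (2.3 − 1.0804)·4.0·24.2

118.0535 g


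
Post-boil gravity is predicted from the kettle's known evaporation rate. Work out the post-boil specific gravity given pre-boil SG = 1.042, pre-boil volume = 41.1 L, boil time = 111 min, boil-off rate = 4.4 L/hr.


V_post = V_pre − rate·(t/60);  SG_post = 1 + (SG_pre−1)·V_pre/V_post
V_post = 41.1 − 4.4·(111/60) = 32.9600
SG_post = 1 + (1.042 − 1)·41.1/32.9600

1.0524


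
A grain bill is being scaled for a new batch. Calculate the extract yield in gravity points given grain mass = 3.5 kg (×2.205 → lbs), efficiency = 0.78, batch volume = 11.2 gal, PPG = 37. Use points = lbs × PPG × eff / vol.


lbs = 3.5 × 2.205 = 7.7175
points = 7.7175 × 37 × 0.78 / 11.2

19.8863 points


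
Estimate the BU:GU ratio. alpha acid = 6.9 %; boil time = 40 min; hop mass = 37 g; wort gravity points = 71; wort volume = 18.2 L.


U = 1.65·0.000125^(GP/1000)·(1−e^(−0.04t))/4.15;  IBU = (α/100)·m·U·1000/V;  BU:GU = IBU/GP
U = 1.65·0.000125^(71/1000)·(1−e^(−0.04·40))/4.15 = 0.1676
IBU = (6.9/100)·37·0.1676·1000/18.2 = 23.5155
BU:GU = 23.5155/71

0.3312


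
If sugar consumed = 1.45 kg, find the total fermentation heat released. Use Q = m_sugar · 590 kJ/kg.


Q = 1.45 · 590

855.5000 kJ


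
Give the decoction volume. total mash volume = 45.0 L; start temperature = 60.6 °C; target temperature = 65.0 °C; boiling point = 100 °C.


V_dec = V_total·(T_target − T_start)/(T_boil − T_start)
V_dec = 45.0·(65.0 − 60.6)/(100 − 60.6)

5.0254 L


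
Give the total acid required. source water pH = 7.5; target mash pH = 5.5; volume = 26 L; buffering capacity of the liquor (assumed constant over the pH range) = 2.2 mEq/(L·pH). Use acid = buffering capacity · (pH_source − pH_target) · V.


acid = 2.2 · (7.5 − 5.5) · 26

114.4000 mEq


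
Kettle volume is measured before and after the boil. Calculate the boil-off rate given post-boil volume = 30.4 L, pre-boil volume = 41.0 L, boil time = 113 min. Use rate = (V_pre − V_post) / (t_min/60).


rate = (41.0 − 30.4) / (113/60)

5.6283 L/hr


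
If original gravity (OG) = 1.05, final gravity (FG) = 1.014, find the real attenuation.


AA = (OG−FG)/(OG−1)·100;  RA = AA·0.8192
AA = (1.05 − 1.014)/(1.05 − 1)·100 = 72.0000
RA = 72.0000·0.8192

58.9824 %


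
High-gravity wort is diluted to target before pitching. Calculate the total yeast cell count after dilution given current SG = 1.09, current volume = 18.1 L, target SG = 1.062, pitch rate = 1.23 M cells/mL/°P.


V_w = V·((SG_c−1)/(SG_t−1)−1);  °P = 259 − 259/SG_t;  cells = rate·(V+V_w)·°P
V_w = 18.1·((1.09−1)/(1.062−1)−1) = 8.1742
V_final = 18.1 + 8.1742 = 26.2742
°P = 259 − 259/1.062 = 15.1205
cells = 1.23·26.2742·15.1205

488.6540 billion cells


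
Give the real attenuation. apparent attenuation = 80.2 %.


RA = AA · 0.8192
RA = 80.2 · 0.8192

65.6998 %


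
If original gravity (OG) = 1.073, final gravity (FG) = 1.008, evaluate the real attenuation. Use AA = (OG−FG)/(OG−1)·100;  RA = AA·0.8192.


AA = (1.073 − 1.008)/(1.073 − 1)·100 = 89.0411
RA = 89.0411·0.8192

72.9425 %


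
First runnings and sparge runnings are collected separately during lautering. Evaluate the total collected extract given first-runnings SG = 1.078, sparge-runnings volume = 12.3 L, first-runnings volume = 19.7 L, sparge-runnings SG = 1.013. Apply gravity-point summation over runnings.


total = Σ (SG_i − 1)·1000·V_i
first = (1.078 − 1)·1000·19.7 = 1536.6000
sparge = (1.013 − 1)·1000·12.3 = 159.9000
total = 1536.6000 + 159.9000

1696.5000 gravity·L


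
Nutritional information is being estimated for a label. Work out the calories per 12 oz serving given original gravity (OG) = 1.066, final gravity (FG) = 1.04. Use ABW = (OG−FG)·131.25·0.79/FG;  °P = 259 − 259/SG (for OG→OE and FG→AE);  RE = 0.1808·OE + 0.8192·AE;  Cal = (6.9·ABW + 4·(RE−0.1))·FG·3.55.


ABW = (1.066 − 1.04)·131.25·0.79/1.04 = 2.5922
OE = 259 − 259/1.066 = 16.0356 °P
AE = 259 − 259/1.04 = 9.9615 °P
RE = 0.1808·16.0356 + 0.8192·9.9615 = 11.0597 °P
Cal = (6.9·2.5922 + 4·(11.0597−0.1))·1.04·3.55

227.8889 kcal


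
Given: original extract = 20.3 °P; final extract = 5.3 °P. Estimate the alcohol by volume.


SG = 259/(259 − P);  ABV = (OG − FG)·131.25
OG = 259/(259 − 20.3) = 1.0850
FG = 259/(259 − 5.3) = 1.0209
ABV = (1.0850 − 1.0209)·131.25

8.4201 % ABV


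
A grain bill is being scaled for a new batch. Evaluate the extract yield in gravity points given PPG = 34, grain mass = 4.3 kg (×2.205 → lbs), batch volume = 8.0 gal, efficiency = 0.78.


points = lbs × PPG × eff / vol
lbs = 4.3 × 2.205 = 9.4815
points = 9.4815 × 34 × 0.78 / 8.0

31.4312 points


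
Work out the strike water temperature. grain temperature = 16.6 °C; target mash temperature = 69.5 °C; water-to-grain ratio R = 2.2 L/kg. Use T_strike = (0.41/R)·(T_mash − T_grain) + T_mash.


T_strike = (0.41/2.2)·(69.5 − 16.6) + 69.5

79.3586 °C


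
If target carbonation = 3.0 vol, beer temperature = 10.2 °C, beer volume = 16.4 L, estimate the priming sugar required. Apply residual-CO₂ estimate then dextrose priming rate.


residual = 14.695·(0.01821 + 0.09011·e^(−0.04·T));  sugar = (target − residual)·4.0·V
residual = 14.695·(0.01821 + 0.09011·e^(−0.04·10.2)) = 1.1481
sugar = (3.0 − 1.1481)·4.0·16.4

121.4821 g
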